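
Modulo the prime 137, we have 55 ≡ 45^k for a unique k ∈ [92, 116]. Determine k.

105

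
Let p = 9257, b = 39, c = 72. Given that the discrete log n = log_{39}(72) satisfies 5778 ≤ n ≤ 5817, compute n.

Compute 39^5778 mod 9257 = 2380, then multiply by 39 repeatedly:
  39^5778=2380  39^5779=250  39^5780=493  39^5781=713  39^5782=36
  39^5783=1404  39^5784=8471  39^5785=6374  39^5786=7904  39^5787=2775
  39^5788=6398  39^5789=8840  39^5790=2251  39^5791=4476  39^5792=7938
  39^5793=4101  39^5794=2570  39^5795=7660  39^5796=2516  39^5797=5554
  39^5798=3695  39^5799=5250  39^5800=1096  39^5801=5716  39^5802=756
  39^5803=1713  39^5804=2008  39^5805=4256  39^5806=8615  39^5807=2733
  39^5808=4760  39^5809=500  39^5810=986  39^5811=1426  39^5812=72
Found 72 at exponent 5812.

5812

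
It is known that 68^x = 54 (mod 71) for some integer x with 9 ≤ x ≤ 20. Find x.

Compute 68^9 mod 71 = 55, then multiply by 68 repeatedly:
  68^9=55  68^10=48  68^11=69  68^12=6  68^13=53
  68^14=54
Found 54 at exponent 14.

14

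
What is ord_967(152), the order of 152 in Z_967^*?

966

The order of 152 must divide p − 1 = 966 = 2 · 3 · 7 · 23.
Divisors: 1, 2, 3, 6, 7, 14, 21, 23, 42, 46, 69, 138, 161, 322, 483, 966.
Check each in increasing order: 152^1 ≡ 152;  152^2 ≡ 863;  152^3 ≡ 631;  152^6 ≡ 724;  152^7 ≡ 777;  152^14 ≡ 321;  152^21 ≡ 898;  152^23 ≡ 407;  152^42 ≡ 893;  152^46 ≡ 292;  152^69 ≡ 870;  152^138 ≡ 706;  152^161 ≡ 143;  152^322 ≡ 142;  152^483 ≡ 966;  152^966 ≡ 1.
Smallest exponent giving 1 is 966.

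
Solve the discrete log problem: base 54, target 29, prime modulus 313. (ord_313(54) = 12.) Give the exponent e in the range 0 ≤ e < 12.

Successive powers of 54 modulo 313:
  54^0=1  54^1=54  54^2=99  54^3=25  54^4=98  54^5=284
  54^6=312  54^7=259  54^8=214  54^9=288  54^10=215  54^11=29
So 54^11 ≡ 29 (mod 313), giving e = 11.

11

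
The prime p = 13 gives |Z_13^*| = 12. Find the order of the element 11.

12

The order of 11 must divide p − 1 = 12 = 2^2 · 3.
Divisors: 1, 2, 3, 4, 6, 12.
Check each in increasing order: 11^1 ≡ 11;  11^2 ≡ 4;  11^3 ≡ 5;  11^4 ≡ 3;  11^6 ≡ 12;  11^12 ≡ 1.
Smallest exponent giving 1 is 12.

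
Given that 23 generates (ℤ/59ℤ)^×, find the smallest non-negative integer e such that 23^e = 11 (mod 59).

21

Baby-step giant-step with m = ceil(sqrt(58)) = 8.
Baby table (23^j mod 59 for j=0..7):
  0:1  1:23  2:57  3:13  4:4  5:33  6:51  7:52
Giant step factor: 23^(-8) ≡ 48 (mod 59).
Scan 11·48^i mod 59 for i = 0, 1, …:
  i=0: 11   i=1: 56   i=2: 33
Match at i=2, j=5: e = 2·8 + 5 = 21.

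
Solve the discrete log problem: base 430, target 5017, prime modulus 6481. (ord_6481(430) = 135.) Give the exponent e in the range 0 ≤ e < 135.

132

Baby-step giant-step with m = ceil(sqrt(135)) = 12.
Baby table (430^j mod 6481 for j=0..11):
  0:1  1:430  2:3432  3:4573  4:2647  5:4035  6:4623  7:4704
  8:648  9:6438  10:953  11:1487
Giant step factor: 430^(-12) ≡ 5460 (mod 6481).
Scan 5017·5460^i mod 6481 for i = 0, 1, …:
  i=0: 5017   i=1: 4114   i=2: 5775   i=3: 1435
  i=4: 6052   i=5: 3782   i=6: 1254   i=7: 2904
  i=8: 3314   i=9: 5969   i=10: 4272   i=11: 1
Match at i=11, j=0: e = 11·12 + 0 = 132.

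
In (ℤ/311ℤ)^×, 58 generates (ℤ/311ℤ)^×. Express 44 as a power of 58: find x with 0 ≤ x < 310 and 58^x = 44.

293

Baby-step giant-step with m = ceil(sqrt(310)) = 18.
Baby table (58^j mod 311 for j=0..17):
  0:1  1:58  2:254  3:115  4:139  5:287  6:163  7:124
  8:39  9:85  10:265  11:131  12:134  13:308  14:137  15:171
  16:277  17:205
Giant step factor: 58^(-18) ≡ 108 (mod 311).
Scan 44·108^i mod 311 for i = 0, 1, …:
  i=0: 44   i=1: 87   i=2: 66   i=3: 286
  i=4: 99   i=5: 118   i=6: 304   i=7: 177
  i=8: 145   i=9: 110     …   i=15: 138
  i=16: 287
Match at i=16, j=5: x = 16·18 + 5 = 293.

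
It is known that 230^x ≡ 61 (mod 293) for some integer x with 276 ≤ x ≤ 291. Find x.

Compute 230^276 mod 293 = 77, then multiply by 230 repeatedly:
  230^276=77  230^277=130  230^278=14  230^279=290  230^280=189
  230^281=106  230^282=61
Found 61 at exponent 282.

282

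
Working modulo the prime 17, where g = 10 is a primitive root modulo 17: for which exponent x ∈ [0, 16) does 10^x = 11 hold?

13

Successive powers of 10 modulo 17:
  10^0=1  10^1=10  10^2=15  10^3=14  10^4=4  10^5=6
  10^6=9  10^7=5  10^8=16  10^9=7  10^10=2  10^11=3
  10^12=13  10^13=11
So 10^13 ≡ 11 (mod 17), giving x = 13.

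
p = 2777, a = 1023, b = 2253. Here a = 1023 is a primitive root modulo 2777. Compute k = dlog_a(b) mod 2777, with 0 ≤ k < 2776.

83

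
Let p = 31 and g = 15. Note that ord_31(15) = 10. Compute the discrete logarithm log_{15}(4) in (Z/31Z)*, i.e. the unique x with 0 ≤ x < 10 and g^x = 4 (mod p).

8

Successive powers of 15 modulo 31:
  15^0=1  15^1=15  15^2=8  15^3=27  15^4=2  15^5=30
  15^6=16  15^7=23  15^8=4
So 15^8 ≡ 4 (mod 31), giving x = 8.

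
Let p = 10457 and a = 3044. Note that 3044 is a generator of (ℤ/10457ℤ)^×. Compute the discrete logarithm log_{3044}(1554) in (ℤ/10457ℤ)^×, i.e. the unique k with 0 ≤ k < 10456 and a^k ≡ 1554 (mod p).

Baby-step giant-step with m = ceil(sqrt(10456)) = 103.
Baby table (3044^j mod 10457 for j=0..102):
  0:1  1:3044  2:1034  3:10396  4:2542  5:10125  6:3721  7:1793
  8:9795  9:3073  10:5654  11:9011  12:773  13:187  14:4550  15:5132
  16:9507  17:4789  18:658  19:5665  20:667  21:1690  22:9973  23:1141
  24:1480  25:8610  26:3598  27:3833  28:8097  29:119  30:6698  31:8019
  32:3198  33:9702  34:2320  35:3605  36:4227  37:4878  38:10149  39:3578
  40:5695  41:8331  42:1339  43:8143  44:4202  45:1977  46:5213  47:5103
  48:4887  49:6174  50:2427  51:5146  52:10295  53:8808  54:10261  55:9882
  56:6476  57:1499  58:3704  59:2330  60:2674  61:4110  62:4268  63:4198
  64:258  65:1077  66:5347  67:5176  68:7502  69:8457  70:8431  71:2486
  72:6973  73:8559  74:5209  75:3384  76:751  77:6418  78:2716  79:6474
  80:5868  81:1636  82:2452  83:8047  84:4774  85:7283  86:612  87:1582
  88:5388  89:4496  90:8068  91:5956  92:8083  93:9788  94:2679  95:8873
  96:9438  97:3893  98:2511  99:9874  100:3038  101:3684  102:4192
Giant step factor: 3044^(-103) ≡ 4254 (mod 10457).
Scan 1554·4254^i mod 10457 for i = 0, 1, …:
  i=0: 1554   i=1: 1892   i=2: 7135   i=3: 6076
  i=4: 8057   i=5: 6889   i=6: 5292   i=7: 8704
  i=8: 9036   i=9: 9669     …   i=84: 3808
  i=85: 1339
Match at i=85, j=42: k = 85·103 + 42 = 8797.

8797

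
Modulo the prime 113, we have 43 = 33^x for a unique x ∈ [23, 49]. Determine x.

29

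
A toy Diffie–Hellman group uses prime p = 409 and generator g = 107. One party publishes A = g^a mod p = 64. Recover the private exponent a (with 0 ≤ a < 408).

372

Baby-step giant-step with m = ceil(sqrt(408)) = 21.
Baby table (107^j mod 409 for j=0..20):
  0:1  1:107  2:406  3:88  4:9  5:145  6:382  7:383
  8:81  9:78  10:166  11:175  12:320  13:293  14:267  15:348
  16:17  17:183  18:358  19:269  20:153
Giant step factor: 107^(-21) ≡ 186 (mod 409).
Scan 64·186^i mod 409 for i = 0, 1, …:
  i=0: 64   i=1: 43   i=2: 227   i=3: 95
  i=4: 83   i=5: 305   i=6: 288   i=7: 398
  i=8: 408   i=9: 223     …   i=16: 147
  i=17: 348
Match at i=17, j=15: a = 17·21 + 15 = 372.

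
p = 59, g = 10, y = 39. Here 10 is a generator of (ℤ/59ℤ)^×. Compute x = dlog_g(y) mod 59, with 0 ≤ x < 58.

Baby-step giant-step with m = ceil(sqrt(58)) = 8.
Baby table (10^j mod 59 for j=0..7):
  0:1  1:10  2:41  3:56  4:29  5:54  6:9  7:31
Giant step factor: 10^(-8) ≡ 4 (mod 59).
Scan 39·4^i mod 59 for i = 0, 1, …:
  i=0: 39   i=1: 38   i=2: 34   i=3: 18
  i=4: 13   i=5: 52   i=6: 31
Match at i=6, j=7: x = 6·8 + 7 = 55.

55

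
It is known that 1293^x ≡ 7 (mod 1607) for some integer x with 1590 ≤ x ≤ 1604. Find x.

1593

Compute 1293^1590 mod 1607 = 645, then multiply by 1293 repeatedly:
  1293^1590=645  1293^1591=1559  1293^1592=609  1293^1593=7
Found 7 at exponent 1593.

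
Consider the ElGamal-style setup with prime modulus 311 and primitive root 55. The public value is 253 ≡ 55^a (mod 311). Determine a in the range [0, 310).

138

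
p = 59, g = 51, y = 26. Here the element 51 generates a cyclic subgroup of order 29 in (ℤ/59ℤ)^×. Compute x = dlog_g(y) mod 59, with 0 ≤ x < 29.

Successive powers of 51 modulo 59:
  51^0=1  51^1=51  51^2=5  51^3=19  51^4=25  51^5=36
  51^6=7  51^7=3  51^8=35  51^9=15  51^10=57  51^11=16
  51^12=49  51^13=21  51^14=9  51^15=46  51^16=45  51^17=53
  51^18=48  51^19=29  51^20=4  51^21=27  51^22=20  51^23=17
  51^24=41  51^25=26
So 51^25 ≡ 26 (mod 59), giving x = 25.

25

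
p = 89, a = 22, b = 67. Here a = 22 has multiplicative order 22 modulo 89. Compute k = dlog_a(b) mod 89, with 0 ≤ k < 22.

Successive powers of 22 modulo 89:
  22^0=1  22^1=22  22^2=39  22^3=57  22^4=8  22^5=87
  22^6=45  22^7=11  22^8=64  22^9=73  22^10=4  22^11=88
  22^12=67
So 22^12 ≡ 67 (mod 89), giving k = 12.

12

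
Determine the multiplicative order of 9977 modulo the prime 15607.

15606

The order of 9977 must divide p − 1 = 15606 = 2 · 3^3 · 17^2.
Divisors: 1, 2, 3, 6, 9, 17, 18, 27, 34, 51, 54, 102, 153, 289, 306, 459, 578, 867, 918, 1734, 2601, 5202, 7803, 15606.
Check each in increasing order: 9977^1 ≡ 9977;  9977^2 ≡ 14690;  9977^3 ≡ 12400;  9977^6 ≡ 15443;  9977^9 ≡ 10917;  9977^17 ≡ 7431;  9977^18 ≡ 5837;  9977^27 ≡ 14755;  9977^34 ≡ 2195;  9977^51 ≡ 1730;  9977^54 ≡ 7982;  9977^102 ≡ 11963;  9977^153 ≡ 1108;  9977^289 ≡ 8310;  9977^306 ≡ 10318;  9977^459 ≡ 8020;  9977^578 ≡ 10732;  9977^867 ≡ 4522;  9977^918 ≡ 3953;  9977^1734 ≡ 3314;  9977^2601 ≡ 3188;  9977^5202 ≡ 3187;  9977^7803 ≡ 15606;  9977^15606 ≡ 1.
Smallest exponent giving 1 is 15606.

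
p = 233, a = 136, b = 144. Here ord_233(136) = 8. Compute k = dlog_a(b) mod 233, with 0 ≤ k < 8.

6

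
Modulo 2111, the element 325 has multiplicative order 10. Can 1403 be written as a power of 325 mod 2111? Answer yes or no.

1403 ∈ ⟨325⟩ iff 1403^10 ≡ 1 (mod 2111), since |⟨325⟩| = 10.
1403^10 mod 2111 = 1.
Since 1 = 1, 1403 lies in the subgroup.

yes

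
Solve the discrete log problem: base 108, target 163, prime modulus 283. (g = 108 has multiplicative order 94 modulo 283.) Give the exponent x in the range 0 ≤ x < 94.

58

Baby-step giant-step with m = ceil(sqrt(94)) = 10.
Baby table (108^j mod 283 for j=0..9):
  0:1  1:108  2:61  3:79  4:42  5:8  6:15  7:205
  8:66  9:53
Giant step factor: 108^(-10) ≡ 199 (mod 283).
Scan 163·199^i mod 283 for i = 0, 1, …:
  i=0: 163   i=1: 175   i=2: 16   i=3: 71
  i=4: 262   i=5: 66
Match at i=5, j=8: x = 5·10 + 8 = 58.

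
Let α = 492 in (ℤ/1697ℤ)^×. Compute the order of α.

1696

The order of 492 must divide p − 1 = 1696 = 2^5 · 53.
Divisors: 1, 2, 4, 8, 16, 32, 53, 106, 212, 424, 848, 1696.
Check each in increasing order: 492^1 ≡ 492;  492^2 ≡ 1090;  492^4 ≡ 200;  492^8 ≡ 969;  492^16 ≡ 520;  492^32 ≡ 577;  492^53 ≡ 69;  492^106 ≡ 1367;  492^212 ≡ 292;  492^424 ≡ 414;  492^848 ≡ 1696;  492^1696 ≡ 1.
Smallest exponent giving 1 is 1696.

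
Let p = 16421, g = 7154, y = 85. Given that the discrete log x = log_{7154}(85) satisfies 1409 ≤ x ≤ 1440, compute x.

Compute 7154^1409 mod 16421 = 4431, then multiply by 7154 repeatedly:
  7154^1409=4431  7154^1410=6844  7154^1411=10975  7154^1412=6349  7154^1413=260
  7154^1414=4467  7154^1415=1652  7154^1416=11709  7154^1417=2665  7154^1418=629
  7154^1419=512  7154^1420=965  7154^1421=6790  7154^1422=2342  7154^1423=5248
  7154^1424=5786  7154^1425=12124  7154^1426=15795  7154^1427=4529  7154^1428=1833
  7154^1429=9324  7154^1430=1794  7154^1431=9475  7154^1432=14683  7154^1433=13466
  7154^1434=10178  7154^1435=2698  7154^1436=6817  7154^1437=14869  7154^1438=14009
  7154^1439=3023  7154^1440=85
Found 85 at exponent 1440.

1440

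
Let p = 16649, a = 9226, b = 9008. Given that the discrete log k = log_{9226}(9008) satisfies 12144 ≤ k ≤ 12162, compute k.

12153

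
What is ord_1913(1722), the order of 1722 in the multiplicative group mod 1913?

The order of 1722 must divide p − 1 = 1912 = 2^3 · 239.
Divisors: 1, 2, 4, 8, 239, 478, 956, 1912.
Check each in increasing order: 1722^1 ≡ 1722;  1722^2 ≡ 134;  1722^4 ≡ 739;  1722^8 ≡ 916;  1722^239 ≡ 1912;  1722^478 ≡ 1.
Smallest exponent giving 1 is 478.

478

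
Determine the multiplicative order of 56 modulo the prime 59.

58

The order of 56 must divide p − 1 = 58 = 2 · 29.
Divisors: 1, 2, 29, 58.
Check each in increasing order: 56^1 ≡ 56;  56^2 ≡ 9;  56^29 ≡ 58;  56^58 ≡ 1.
Smallest exponent giving 1 is 58.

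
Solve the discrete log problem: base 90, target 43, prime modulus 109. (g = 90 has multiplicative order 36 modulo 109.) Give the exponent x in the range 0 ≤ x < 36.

22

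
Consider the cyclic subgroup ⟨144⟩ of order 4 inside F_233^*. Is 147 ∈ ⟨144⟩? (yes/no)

no

147 ∈ ⟨144⟩ iff 147^4 ≡ 1 (mod 233), since |⟨144⟩| = 4.
147^4 mod 233 = 105.
Since 105 ≠ 1, 147 does not lie in the subgroup.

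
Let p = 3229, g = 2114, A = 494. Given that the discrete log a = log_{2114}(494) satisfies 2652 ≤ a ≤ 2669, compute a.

2653

Compute 2114^2652 mod 3229 = 1045, then multiply by 2114 repeatedly:
  2114^2652=1045  2114^2653=494
Found 494 at exponent 2653.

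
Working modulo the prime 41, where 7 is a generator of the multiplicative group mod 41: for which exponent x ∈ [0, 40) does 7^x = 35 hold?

19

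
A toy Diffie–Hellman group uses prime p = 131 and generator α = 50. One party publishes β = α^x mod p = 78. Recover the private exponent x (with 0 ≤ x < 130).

Baby-step giant-step with m = ceil(sqrt(130)) = 12.
Baby table (50^j mod 131 for j=0..11):
  0:1  1:50  2:11  3:26  4:121  5:24  6:21  7:2
  8:100  9:22  10:52  11:111
Giant step factor: 50^(-12) ≡ 101 (mod 131).
Scan 78·101^i mod 131 for i = 0, 1, …:
  i=0: 78   i=1: 18   i=2: 115   i=3: 87
  i=4: 10   i=5: 93   i=6: 92   i=7: 122
  i=8: 8   i=9: 22
Match at i=9, j=9: x = 9·12 + 9 = 117.

117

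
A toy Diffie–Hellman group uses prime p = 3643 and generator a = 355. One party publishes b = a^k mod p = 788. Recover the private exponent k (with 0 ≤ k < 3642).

198

Baby-step giant-step with m = ceil(sqrt(3642)) = 61.
Baby table (355^j mod 3643 for j=0..60):
  0:1  1:355  2:2163  3:2835  4:957  5:936  6:767  7:2703
  8:1456  9:3217  10:1776  11:241  12:1766  13:334  14:1994  15:1128
  16:3353  17:2697  18:2969  19:1168  20:2981  21:1785  22:3436  23:3018
  24:348  25:3321  26:2266  27:2970  28:1523  29:1501  30:977  31:750
  32:311  33:1115  34:2381  35:79  36:2544  37:3299  38:1742  39:2743
  40:1084  41:2305  42:2243  43:2091  44:2776  45:1870  46:824  47:1080
  48:885  49:877  50:1680  51:2591  52:1769  53:1399  54:1197  55:2347
  56:2581  57:1862  58:1627  59:1991  60:63
Giant step factor: 355^(-61) ≡ 2364 (mod 3643).
Scan 788·2364^i mod 3643 for i = 0, 1, …:
  i=0: 788   i=1: 1259   i=2: 3588   i=3: 1128
Match at i=3, j=15: k = 3·61 + 15 = 198.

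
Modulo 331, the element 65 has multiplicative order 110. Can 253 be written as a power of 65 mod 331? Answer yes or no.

253 ∈ ⟨65⟩ iff 253^110 ≡ 1 (mod 331), since |⟨65⟩| = 110.
253^110 mod 331 = 1.
Since 1 = 1, 253 lies in the subgroup.

yes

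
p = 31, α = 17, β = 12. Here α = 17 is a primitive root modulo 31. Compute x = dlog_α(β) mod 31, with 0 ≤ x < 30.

7

Successive powers of 17 modulo 31:
  17^0=1  17^1=17  17^2=10  17^3=15  17^4=7  17^5=26
  17^6=8  17^7=12
So 17^7 ≡ 12 (mod 31), giving x = 7.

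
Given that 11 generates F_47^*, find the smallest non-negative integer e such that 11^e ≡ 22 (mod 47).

43

Baby-step giant-step with m = ceil(sqrt(46)) = 7.
Baby table (11^j mod 47 for j=0..6):
  0:1  1:11  2:27  3:15  4:24  5:29  6:37
Giant step factor: 11^(-7) ≡ 44 (mod 47).
Scan 22·44^i mod 47 for i = 0, 1, …:
  i=0: 22   i=1: 28   i=2: 10   i=3: 17
  i=4: 43   i=5: 12   i=6: 11
Match at i=6, j=1: e = 6·7 + 1 = 43.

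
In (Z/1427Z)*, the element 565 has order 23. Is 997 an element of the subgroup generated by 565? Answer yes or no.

997 ∈ ⟨565⟩ iff 997^23 ≡ 1 (mod 1427), since |⟨565⟩| = 23.
997^23 mod 1427 = 938.
Since 938 ≠ 1, 997 does not lie in the subgroup.

no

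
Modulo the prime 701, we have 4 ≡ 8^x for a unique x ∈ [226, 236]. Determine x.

Compute 8^226 mod 701 = 498, then multiply by 8 repeatedly:
  8^226=498  8^227=479  8^228=327  8^229=513  8^230=599
  8^231=586  8^232=482  8^233=351  8^234=4
Found 4 at exponent 234.

234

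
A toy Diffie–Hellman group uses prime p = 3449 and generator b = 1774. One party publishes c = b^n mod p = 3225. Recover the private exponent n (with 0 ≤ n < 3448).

Baby-step giant-step with m = ceil(sqrt(3448)) = 59.
Baby table (1774^j mod 3449 for j=0..58):
  0:1  1:1774  2:1588  3:2728  4:525  5:120  6:2491  7:865
  8:3154  9:918  10:604  11:2306  12:330  13:2539  14:3241  15:51
  16:800  17:1661  18:1168  19:2632  20:2671  21:2877  22:2727  23:2200
  24:1981  25:3212  26:340  27:3034  28:1876  29:3188  30:2601  31:2861
  32:1935  33:935  34:3170  35:1710  36:1869  37:1117  38:1832  39:1010
  40:1709  41:95  42:2978  43:2553  44:485  45:1589  46:1053  47:2113
  48:2848  49:3016  50:985  51:2196  52:1783  53:309  54:3224  55:934
  56:1396  57:122  58:2590
Giant step factor: 1774^(-59) ≡ 134 (mod 3449).
Scan 3225·134^i mod 3449 for i = 0, 1, …:
  i=0: 3225   i=1: 1025   i=2: 2839   i=3: 1036
  i=4: 864   i=5: 1959   i=6: 382   i=7: 2902
  i=8: 2580   i=9: 820     …   i=48: 1171
  i=49: 1709
Match at i=49, j=40: n = 49·59 + 40 = 2931.

2931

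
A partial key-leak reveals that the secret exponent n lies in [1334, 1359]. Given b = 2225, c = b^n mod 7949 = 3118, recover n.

1339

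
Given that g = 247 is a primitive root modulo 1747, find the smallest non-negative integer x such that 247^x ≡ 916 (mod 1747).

1596

Baby-step giant-step with m = ceil(sqrt(1746)) = 42.
Baby table (247^j mod 1747 for j=0..41):
  0:1  1:247  2:1611  3:1348  4:1026  5:107  6:224  7:1171
  8:982  9:1468  10:967  11:1257  12:1260  13:254  14:1593  15:396
  16:1727  17:301  18:973  19:992  20:444  21:1354  22:761  23:1038
  24:1324  25:339  26:1624  27:1065  28:1005  29:161  30:1333  31:815
  32:400  33:968  34:1504  35:1124  36:1602  37:872  38:503  39:204
  40:1472  41:208
Giant step factor: 247^(-42) ≡ 566 (mod 1747).
Scan 916·566^i mod 1747 for i = 0, 1, …:
  i=0: 916   i=1: 1344   i=2: 759   i=3: 1579
  i=4: 997   i=5: 21   i=6: 1404   i=7: 1526
  i=8: 698   i=9: 246     …   i=37: 713
  i=38: 1
Match at i=38, j=0: x = 38·42 + 0 = 1596.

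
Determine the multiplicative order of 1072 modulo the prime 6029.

6028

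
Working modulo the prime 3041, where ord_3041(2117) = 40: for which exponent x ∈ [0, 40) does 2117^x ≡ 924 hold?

21

Successive powers of 2117 modulo 3041:
  2117^0=1  2117^1=2117  2117^2=2296  2117^3=1114  2117^4=1563  2117^5=263
  2117^6=268  2117^7=1730  2117^8=1046  2117^9=534  2117^10=2267  2117^11=541
  2117^12=1881  2117^13=1408  2117^14=556  2117^15=185  2117^16=2397  2117^17=2061
  2117^18=2343  2117^19=260  2117^20=3040  2117^21=924
So 2117^21 ≡ 924 (mod 3041), giving x = 21.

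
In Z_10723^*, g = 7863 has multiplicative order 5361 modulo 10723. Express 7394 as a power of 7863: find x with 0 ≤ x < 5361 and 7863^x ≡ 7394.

Baby-step giant-step with m = ceil(sqrt(5361)) = 74.
Baby table (7863^j mod 10723 for j=0..73):
  0:1  1:7863  2:8674  3:5382  4:5708  5:6249  6:3101  7:9784
  8:4790  9:4594  10:7558  11:1688  12:8393  13:4817  14:2435  15:5850
  16:7603  17:1664  18:1972  19:378  20:1943  21:8257  22:7749  23:2301
  24:3062  25:3371  26:9640  27:9156  28:10129  29:4606  30:5407  31:9269
  32:8639  33:8975  34:2362  35:170  36:7058  37:5529  38:3485  39:5290
  40:753  41:1743  42:1215  43:10075  44:8924  45:8823  46:8162  47:651
  48:3942  49:6476  50:7984  51:5750  52:4082  53:2827  54:10645  55:8620
  56:9700  57:9124  58:5142  59:5836  60:4751  61:8904  62:1685  63:6250
  64:241  65:7735  66:10172  67:10302  68:3084  69:4789  70:7454  71:9607
  72:7029  73:2685
Giant step factor: 7863^(-74) ≡ 2838 (mod 10723).
Scan 7394·2838^i mod 10723 for i = 0, 1, …:
  i=0: 7394   i=1: 9984   i=2: 4426   i=3: 4355
  i=4: 6594   i=5: 2137   i=6: 6311   i=7: 3208
  i=8: 477   i=9: 2628     …   i=35: 6968
  i=36: 1972
Match at i=36, j=18: x = 36·74 + 18 = 2682.

2682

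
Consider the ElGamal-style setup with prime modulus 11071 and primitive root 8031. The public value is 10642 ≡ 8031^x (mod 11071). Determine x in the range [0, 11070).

3498

Baby-step giant-step with m = ceil(sqrt(11070)) = 106.
Baby table (8031^j mod 11071 for j=0..105):
  0:1  1:8031  2:8386  3:3073  4:2004  5:7961  6:10837  7:2816
  8:8314  9:533  10:7117  11:8125  12:10472  13:5316  14:3020  15:8130
  16:6343  17:2962  18:7314  19:7079  20:1864  21:1792  22:10323  23:4365
  24:4529  25:4164  26:6664  27:1370  28:8967  29:8193  30:3030  31:10943
  32:1635  33:479  34:5212  35:9192  36:10595  37:7810  38:4895  39:9695
  40:9273  41:7917  42:674  43:10246  44:5954  45:925  46:34  47:7350
  48:8349  49:4843  50:1710  51:4970  52:3115  53:7176  54:5901  55:7051
  56:9487  57:10546  58:1776  59:3608  60:3041  61:10716  62:5313  63:1069
  64:5114  65:8195  66:8021  67:5573  68:7781  69:4487  70:10063  71:8724
  72:5156  73:2296  74:5961  75:1787  76:3381  77:6719  78:235  79:5215
  80:72  81:2540  82:5958  83:10907  84:365  85:8571  86:5294  87:3474
  88:774  89:5163  90:3158  91:9308  92:1156  93:6338  94:7091  95:9668
  96:2785  97:2915  98:6271  99:422  100:1356  101:7243  102:1499  103:4292
  104:5029  105:891
Giant step factor: 8031^(-106) ≡ 8503 (mod 11071).
Scan 10642·8503^i mod 11071 for i = 0, 1, …:
  i=0: 10642   i=1: 5643   i=2: 715   i=3: 1666
  i=4: 6189   i=5: 4604   i=6: 756   i=7: 7088
  i=8: 9811   i=9: 2948     …   i=32: 3755
  i=33: 1
Match at i=33, j=0: x = 33·106 + 0 = 3498.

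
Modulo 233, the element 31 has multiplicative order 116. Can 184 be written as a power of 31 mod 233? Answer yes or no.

184 ∈ ⟨31⟩ iff 184^116 ≡ 1 (mod 233), since |⟨31⟩| = 116.
184^116 mod 233 = 1.
Since 1 = 1, 184 lies in the subgroup.

yes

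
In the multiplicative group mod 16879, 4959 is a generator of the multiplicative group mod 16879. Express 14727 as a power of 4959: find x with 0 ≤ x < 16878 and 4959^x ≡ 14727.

Baby-step giant-step with m = ceil(sqrt(16878)) = 130.
Baby table (4959^j mod 16879 for j=0..129):
  0:1  1:4959  2:15857  3:12481  4:14865  5:4942  6:15949  7:12976
  8:5236  9:5422  10:16330  11:11907  12:4071  13:805  14:8551  15:4361
  16:4200  17:15993  18:11745  19:10905  20:14458  21:12109  22:9928  23:13788
  24:14742  25:2629  26:6623  27:13802  28:16652  29:5200  30:12567  31:2485
  32:1445  33:9059  34:8562  35:8273  36:9837  37:1373  38:6470  39:14630
  40:4228  41:2934  42:8  43:5914  44:8703  45:15453  46:767  47:5778
  48:9439  49:2534  50:8130  51:9618  52:12487  53:10861  54:15689  55:6440
  56:892  57:1130  58:16721  59:9791  60:9565  61:2845  62:14390  63:12477
  64:11908  65:9030  66:16662  67:4153  68:2347  69:9142  70:15063  71:7842
  72:16141  73:3001  74:11560  75:4956  76:980  77:15547  78:11180  79:10984
  80:1123  81:15766  82:66  83:6593  84:64  85:13554  86:2108  87:5471
  88:6136  89:12466  90:7996  91:3393  92:14403  93:9428  94:15501  95:2493
  96:7359  97:883  98:7136  99:9040  100:15615  101:10812  102:9004  103:5881
  104:13846  105:15421  106:10869  107:4724  108:15143  109:16345  110:1897  111:5620
  112:2351  113:12099  114:10975  115:7129  116:8085  117:5890  118:7840  119:6223
  120:5045  121:3477  122:8984  123:7975  124:528  125:2107  126:512  127:7158
  128:16864  129:10010
Giant step factor: 4959^(-130) ≡ 7279 (mod 16879).
Scan 14727·7279^i mod 16879 for i = 0, 1, …:
  i=0: 14727   i=1: 16183   i=2: 14395   i=3: 13252
  i=4: 14702   i=5: 2998   i=6: 14774   i=7: 3837
  i=8: 11657   i=9: 570     …   i=35: 16759
  i=36: 4228
Match at i=36, j=40: x = 36·130 + 40 = 4720.

4720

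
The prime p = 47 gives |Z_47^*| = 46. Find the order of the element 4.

The order of 4 must divide p − 1 = 46 = 2 · 23.
Divisors: 1, 2, 23, 46.
Check each in increasing order: 4^1 ≡ 4;  4^2 ≡ 16;  4^23 ≡ 1.
Smallest exponent giving 1 is 23.

23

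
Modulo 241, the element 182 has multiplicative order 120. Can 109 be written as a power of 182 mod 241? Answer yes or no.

no

109 ∈ ⟨182⟩ iff 109^120 ≡ 1 (mod 241), since |⟨182⟩| = 120.
109^120 mod 241 = 240.
Since 240 ≠ 1, 109 does not lie in the subgroup.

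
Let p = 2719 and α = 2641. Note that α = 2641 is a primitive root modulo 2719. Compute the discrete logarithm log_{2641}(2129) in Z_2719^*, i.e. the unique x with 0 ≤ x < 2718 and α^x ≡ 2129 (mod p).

1452

Baby-step giant-step with m = ceil(sqrt(2718)) = 53.
Baby table (2641^j mod 2719 for j=0..52):
  0:1  1:2641  2:646  3:1273  4:1309  5:1220  6:5  7:2329
  8:511  9:927  10:1107  11:662  12:25  13:769  14:2555  15:1916
  16:97  17:591  18:125  19:1126  20:1899  21:1423  22:485  23:236
  24:625  25:192  26:1338  27:1677  28:2425  29:1180  30:406  31:960
  32:1252  33:228  34:1249  35:462  36:2030  37:2081  38:822  39:1140
  40:807  41:2310  42:1993  43:2248  44:1391  45:262  46:1316  47:674
  48:1808  49:364  50:1517  51:1310  52:1142
Giant step factor: 2641^(-53) ≡ 1324 (mod 2719).
Scan 2129·1324^i mod 2719 for i = 0, 1, …:
  i=0: 2129   i=1: 1912   i=2: 99   i=3: 564
  i=4: 1730   i=5: 1122   i=6: 954   i=7: 1480
  i=8: 1840   i=9: 2655     …   i=26: 1913
  i=27: 1423
Match at i=27, j=21: x = 27·53 + 21 = 1452.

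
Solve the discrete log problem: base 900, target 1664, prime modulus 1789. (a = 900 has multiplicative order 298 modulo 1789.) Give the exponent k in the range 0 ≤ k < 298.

230

Baby-step giant-step with m = ceil(sqrt(298)) = 18.
Baby table (900^j mod 1789 for j=0..17):
  0:1  1:900  2:1372  3:390  4:356  5:169  6:35  7:1087
  8:1506  9:1127  10:1726  11:548  12:1225  13:476  14:829  15:87
  16:1373  17:1290
Giant step factor: 900^(-18) ≡ 1701 (mod 1789).
Scan 1664·1701^i mod 1789 for i = 0, 1, …:
  i=0: 1664   i=1: 266   i=2: 1638   i=3: 765
  i=4: 662   i=5: 781   i=6: 1043   i=7: 1244
  i=8: 1446   i=9: 1560   i=10: 473   i=11: 1312
  i=12: 829
Match at i=12, j=14: k = 12·18 + 14 = 230.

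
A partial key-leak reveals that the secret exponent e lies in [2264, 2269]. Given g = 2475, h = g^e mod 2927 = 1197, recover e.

Compute 2475^2264 mod 2927 = 1197, then multiply by 2475 repeatedly:
  2475^2264=1197
Found 1197 at exponent 2264.

2264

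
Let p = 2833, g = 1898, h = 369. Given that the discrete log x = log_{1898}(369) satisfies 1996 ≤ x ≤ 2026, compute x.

2004

Compute 1898^1996 mod 2833 = 2597, then multiply by 1898 repeatedly:
  1898^1996=2597  1898^1997=2519  1898^1998=1791  1898^1999=2551  1898^2000=201
  1898^2001=1876  1898^2002=2400  1898^2003=2569  1898^2004=369
Found 369 at exponent 2004.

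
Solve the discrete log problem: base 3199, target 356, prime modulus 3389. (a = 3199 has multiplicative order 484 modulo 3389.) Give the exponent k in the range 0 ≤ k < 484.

287

Baby-step giant-step with m = ceil(sqrt(484)) = 22.
Baby table (3199^j mod 3389 for j=0..21):
  0:1  1:3199  2:2210  3:336  4:551  5:369  6:1059  7:2130
  8:1980  9:3368  10:601  11:1036  12:3111  13:1985  14:2418  15:1484
  16:2716  17:2477  18:441  19:935  20:1967  21:2449
Giant step factor: 3199^(-22) ≡ 2256 (mod 3389).
Scan 356·2256^i mod 3389 for i = 0, 1, …:
  i=0: 356   i=1: 3332   i=2: 190   i=3: 1626
  i=4: 1358   i=5: 3381   i=6: 2286   i=7: 2547
  i=8: 1677   i=9: 1188   i=10: 2818   i=11: 3033
  i=12: 57   i=13: 3199
Match at i=13, j=1: k = 13·22 + 1 = 287.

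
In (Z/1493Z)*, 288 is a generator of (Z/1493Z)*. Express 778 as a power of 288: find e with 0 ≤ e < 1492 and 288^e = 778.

649

Baby-step giant-step with m = ceil(sqrt(1492)) = 39.
Baby table (288^j mod 1493 for j=0..38):
  0:1  1:288  2:829  3:1365  4:461  5:1384  6:1454  7:712
  8:515  9:513  10:1430  11:1265  12:28  13:599  14:817  15:895
  16:964  17:1427  18:401  19:527  20:983  21:927  22:1222  23:1081
  24:784  25:349  26:481  27:1172  28:118  29:1138  30:777  31:1319
  32:650  33:575  34:1370  35:408  36:1050  37:814  38:31
Giant step factor: 288^(-39) ≡ 846 (mod 1493).
Scan 778·846^i mod 1493 for i = 0, 1, …:
  i=0: 778   i=1: 1268   i=2: 754   i=3: 373
  i=4: 535   i=5: 231   i=6: 1336   i=7: 55
  i=8: 247   i=9: 1435     …   i=15: 1474
  i=16: 349
Match at i=16, j=25: e = 16·39 + 25 = 649.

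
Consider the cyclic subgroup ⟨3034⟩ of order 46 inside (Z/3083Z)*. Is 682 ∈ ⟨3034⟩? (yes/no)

682 ∈ ⟨3034⟩ iff 682^46 ≡ 1 (mod 3083), since |⟨3034⟩| = 46.
682^46 mod 3083 = 1.
Since 1 = 1, 682 lies in the subgroup.

yes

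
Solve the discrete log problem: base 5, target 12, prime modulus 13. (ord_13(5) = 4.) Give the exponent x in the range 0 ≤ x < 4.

Successive powers of 5 modulo 13:
  5^0=1  5^1=5  5^2=12
So 5^2 ≡ 12 (mod 13), giving x = 2.

2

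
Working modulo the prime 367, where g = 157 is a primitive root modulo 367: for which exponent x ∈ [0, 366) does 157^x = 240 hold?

208

Baby-step giant-step with m = ceil(sqrt(366)) = 20.
Baby table (157^j mod 367 for j=0..19):
  0:1  1:157  2:60  3:245  4:297  5:20  6:204  7:99
  8:129  9:68  10:33  11:43  12:145  13:11  14:259  15:293
  16:126  17:331  18:220  19:42
Giant step factor: 157^(-20) ≡ 214 (mod 367).
Scan 240·214^i mod 367 for i = 0, 1, …:
  i=0: 240   i=1: 347   i=2: 124   i=3: 112
  i=4: 113   i=5: 327   i=6: 248   i=7: 224
  i=8: 226   i=9: 287   i=10: 129
Match at i=10, j=8: x = 10·20 + 8 = 208.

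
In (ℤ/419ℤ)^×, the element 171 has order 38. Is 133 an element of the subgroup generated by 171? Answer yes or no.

133 ∈ ⟨171⟩ iff 133^38 ≡ 1 (mod 419), since |⟨171⟩| = 38.
133^38 mod 419 = 152.
Since 152 ≠ 1, 133 does not lie in the subgroup.

no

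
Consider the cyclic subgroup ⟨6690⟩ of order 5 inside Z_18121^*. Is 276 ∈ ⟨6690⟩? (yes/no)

⟨6690⟩ has order 5; its elements mod 18121 are {1, 6483, 6690, 7717, 15351}.
276 is not in this set.

no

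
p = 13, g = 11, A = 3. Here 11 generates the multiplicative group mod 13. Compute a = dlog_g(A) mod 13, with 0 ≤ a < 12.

Successive powers of 11 modulo 13:
  11^0=1  11^1=11  11^2=4  11^3=5  11^4=3
So 11^4 ≡ 3 (mod 13), giving a = 4.

4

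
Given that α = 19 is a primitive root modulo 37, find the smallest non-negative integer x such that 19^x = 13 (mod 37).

25

Successive powers of 19 modulo 37:
  19^0=1  19^1=19  19^2=28  19^3=14  19^4=7  19^5=22
  19^6=11  19^7=24  19^8=12  19^9=6  19^10=3  19^11=20
  19^12=10  19^13=5  19^14=21  19^15=29  19^16=33  19^17=35
  19^18=36  19^19=18  19^20=9  19^21=23  19^22=30  19^23=15
  19^24=26  19^25=13
So 19^25 ≡ 13 (mod 37), giving x = 25.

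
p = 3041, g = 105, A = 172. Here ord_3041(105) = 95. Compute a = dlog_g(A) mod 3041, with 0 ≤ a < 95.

61

Baby-step giant-step with m = ceil(sqrt(95)) = 10.
Baby table (105^j mod 3041 for j=0..9):
  0:1  1:105  2:1902  3:2045  4:1855  5:151  6:650  7:1348
  8:1654  9:333
Giant step factor: 105^(-10) ≡ 2573 (mod 3041).
Scan 172·2573^i mod 3041 for i = 0, 1, …:
  i=0: 172   i=1: 1611   i=2: 220   i=3: 434
  i=4: 635   i=5: 838   i=6: 105
Match at i=6, j=1: a = 6·10 + 1 = 61.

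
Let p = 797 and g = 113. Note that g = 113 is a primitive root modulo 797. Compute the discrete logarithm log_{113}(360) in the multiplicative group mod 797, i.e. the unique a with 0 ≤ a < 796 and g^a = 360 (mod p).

280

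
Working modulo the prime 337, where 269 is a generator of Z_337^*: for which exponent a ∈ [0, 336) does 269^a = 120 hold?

Baby-step giant-step with m = ceil(sqrt(336)) = 19.
Baby table (269^j mod 337 for j=0..18):
  0:1  1:269  2:243  3:326  4:74  5:23  6:121  7:197
  8:84  9:17  10:192  11:87  12:150  13:247  14:54  15:35
  16:316  17:80  18:289
Giant step factor: 269^(-19) ≡ 213 (mod 337).
Scan 120·213^i mod 337 for i = 0, 1, …:
  i=0: 120   i=1: 285   i=2: 45   i=3: 149
  i=4: 59   i=5: 98   i=6: 317   i=7: 121
Match at i=7, j=6: a = 7·19 + 6 = 139.

139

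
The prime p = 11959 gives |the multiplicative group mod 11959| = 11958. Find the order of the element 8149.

11958

The order of 8149 must divide p − 1 = 11958 = 2 · 3 · 1993.
Divisors: 1, 2, 3, 6, 1993, 3986, 5979, 11958.
Check each in increasing order: 8149^1 ≡ 8149;  8149^2 ≡ 9833;  8149^3 ≡ 3817;  8149^6 ≡ 3427;  8149^1993 ≡ 766;  8149^3986 ≡ 765;  8149^5979 ≡ 11958;  8149^11958 ≡ 1.
Smallest exponent giving 1 is 11958.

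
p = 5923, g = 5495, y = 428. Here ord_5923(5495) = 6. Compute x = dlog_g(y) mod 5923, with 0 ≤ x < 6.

Successive powers of 5495 modulo 5923:
  5495^0=1  5495^1=5495  5495^2=5494  5495^3=5922  5495^4=428
So 5495^4 ≡ 428 (mod 5923), giving x = 4.

4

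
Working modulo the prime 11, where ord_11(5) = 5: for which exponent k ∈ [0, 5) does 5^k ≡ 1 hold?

Successive powers of 5 modulo 11:
  5^0=1
So 5^0 ≡ 1 (mod 11), giving k = 0.

0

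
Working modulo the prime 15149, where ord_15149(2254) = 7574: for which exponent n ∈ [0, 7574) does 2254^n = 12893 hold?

4142

Baby-step giant-step with m = ceil(sqrt(7574)) = 88.
Baby table (2254^j mod 15149 for j=0..87):
  0:1  1:2254  2:5601  3:5537  4:12771  5:2734  6:11942  7:12644
  8:4307  9:12618  10:6299  11:3333  12:13827  13:4565  14:3339  15:12202
  16:7873  17:6263  18:13083  19:9128  20:2170  21:13202  22:4672  23:2133
  24:5549  25:9521  26:9350  27:2641  28:14406  29:6817  30:4432  31:6537
  32:9570  33:13753  34:4408  35:13037  36:11487  37:2057  38:884  39:8017
  40:12710  41:1581  42:3559  43:8165  44:13024  45:12483  46:4989  47:4648
  48:8633  49:7466  50:12974  51:5826  52:12770  53:480  54:6341  55:7107
  56:6685  57:9884  58:9506  59:5838  60:9520  61:7096  62:12189  63:8869
  64:9195  65:1698  66:9744  67:12075  68:9446  69:6939  70:6738  71:8154
  72:3379  73:11468  74:4678  75:508  76:8857  77:12445  78:10231  79:3896
  80:10313  81:6936  82:15125  83:6500  84:1917  85:3453  86:11625  87:10129
Giant step factor: 2254^(-88) ≡ 9352 (mod 15149).
Scan 12893·9352^i mod 15149 for i = 0, 1, …:
  i=0: 12893   i=1: 4445   i=2: 784   i=3: 15001
  i=4: 9612   i=5: 12407   i=6: 4073   i=7: 6110
  i=8: 13841   i=9: 7976     …   i=46: 1430
  i=47: 11942
Match at i=47, j=6: n = 47·88 + 6 = 4142.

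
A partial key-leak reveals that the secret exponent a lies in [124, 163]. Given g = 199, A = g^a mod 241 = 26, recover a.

Compute 199^124 mod 241 = 96, then multiply by 199 repeatedly:
  199^124=96  199^125=65  199^126=162  199^127=185  199^128=183
  199^129=26
Found 26 at exponent 129.

129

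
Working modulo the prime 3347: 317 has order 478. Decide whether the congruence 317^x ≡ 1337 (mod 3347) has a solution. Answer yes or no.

no

1337 ∈ ⟨317⟩ iff 1337^478 ≡ 1 (mod 3347), since |⟨317⟩| = 478.
1337^478 mod 3347 = 755.
Since 755 ≠ 1, 1337 does not lie in the subgroup.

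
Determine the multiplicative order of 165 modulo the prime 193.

48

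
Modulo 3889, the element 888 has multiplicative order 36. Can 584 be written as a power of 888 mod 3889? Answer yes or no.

584 ∈ ⟨888⟩ iff 584^36 ≡ 1 (mod 3889), since |⟨888⟩| = 36.
584^36 mod 3889 = 1405.
Since 1405 ≠ 1, 584 does not lie in the subgroup.

no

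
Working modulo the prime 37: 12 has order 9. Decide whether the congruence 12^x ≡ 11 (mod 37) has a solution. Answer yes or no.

no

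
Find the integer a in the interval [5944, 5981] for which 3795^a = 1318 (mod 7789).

Compute 3795^5944 mod 7789 = 1757, then multiply by 3795 repeatedly:
  3795^5944=1757  3795^5945=431  3795^5946=7744  3795^5947=583  3795^5948=409
  3795^5949=2144  3795^5950=4764  3795^5951=1111  3795^5952=2396  3795^5953=3057
  3795^5954=3494  3795^5955=2852  3795^5956=4419  3795^5957=388  3795^5958=339
  3795^5959=1320  3795^5960=1073  3795^5961=6177  3795^5962=4614  3795^5963=458
  3795^5964=1163  3795^5965=5011  3795^5966=3796  3795^5967=3959  3795^5968=7213
  3795^5969=2789  3795^5970=6793  3795^5971=5634  3795^5972=225  3795^5973=4874
  3795^5974=5744  3795^5975=4858  3795^5976=7336  3795^5977=2234  3795^5978=3598
  3795^5979=293  3795^5980=5897  3795^5981=1318
Found 1318 at exponent 5981.

5981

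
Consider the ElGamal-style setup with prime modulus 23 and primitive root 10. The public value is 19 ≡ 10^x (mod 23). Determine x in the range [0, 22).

5

Successive powers of 10 modulo 23:
  10^0=1  10^1=10  10^2=8  10^3=11  10^4=18  10^5=19
So 10^5 ≡ 19 (mod 23), giving x = 5.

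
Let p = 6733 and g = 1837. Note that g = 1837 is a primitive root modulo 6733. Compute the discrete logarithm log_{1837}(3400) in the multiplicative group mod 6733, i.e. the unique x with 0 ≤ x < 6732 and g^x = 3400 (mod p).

3127

Baby-step giant-step with m = ceil(sqrt(6732)) = 83.
Baby table (1837^j mod 6733 for j=0..82):
  0:1  1:1837  2:1336  3:3420  4:651  5:4146  6:1179  7:4530
  8:6355  9:5846  10:6700  11:6709  12:3043  13:1601  14:5449  15:4575
  16:1491  17:5369  18:5741  19:2339  20:1089  21:792  22:576  23:1031
  24:1974  25:3884  26:4661  27:4614  28:5804  29:3609  30:4461  31:796
  32:1191  33:6375  34:2188  35:6488  36:1046  37:2597  38:3725  39:2097
  40:913  41:664  42:1095  43:5081  44:1859  45:1352  46:5880  47:1828
  48:5002  49:4862  50:3536  51:5020  52:4263  53:652  54:5983  55:2515
  56:1217  57:273  58:3259  59:1146  60:4506  61:2665  62:714  63:5416
  64:4551  65:4534  66:237  67:4457  68:181  69:2580  70:6161  71:6317
  72:3370  73:3063  74:4676  75:5237  76:5645  77:1045  78:760  79:2389
  80:5410  81:262  82:3251
Giant step factor: 1837^(-83) ≡ 1042 (mod 6733).
Scan 3400·1042^i mod 6733 for i = 0, 1, …:
  i=0: 3400   i=1: 1242   i=2: 1428   i=3: 6716
  i=4: 2485   i=5: 3898   i=6: 1717   i=7: 4869
  i=8: 3549   i=9: 1641     …   i=36: 5500
  i=37: 1217
Match at i=37, j=56: x = 37·83 + 56 = 3127.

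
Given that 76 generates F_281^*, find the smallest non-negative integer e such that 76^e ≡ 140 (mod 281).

Baby-step giant-step with m = ceil(sqrt(280)) = 17.
Baby table (76^j mod 281 for j=0..16):
  0:1  1:76  2:156  3:54  4:170  5:275  6:106  7:188
  8:238  9:104  10:36  11:207  12:277  13:258  14:219  15:65
  16:163
Giant step factor: 76^(-17) ≡ 82 (mod 281).
Scan 140·82^i mod 281 for i = 0, 1, …:
  i=0: 140   i=1: 240   i=2: 10   i=3: 258
Match at i=3, j=13: e = 3·17 + 13 = 64.

64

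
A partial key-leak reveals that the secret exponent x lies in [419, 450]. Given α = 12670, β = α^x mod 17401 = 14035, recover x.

Compute 12670^419 mod 17401 = 8424, then multiply by 12670 repeatedly:
  12670^419=8424  12670^420=11747  12670^421=3737  12670^422=17070  12670^423=17272
  12670^424=1264  12670^425=5960  12670^426=10261  12670^427=3999  12670^428=13019
  12670^429=6651  12670^430=12528  12670^431=15239  12670^432=14035
Found 14035 at exponent 432.

432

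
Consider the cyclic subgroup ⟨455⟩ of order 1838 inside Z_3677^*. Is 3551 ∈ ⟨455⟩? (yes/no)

no

3551 ∈ ⟨455⟩ iff 3551^1838 ≡ 1 (mod 3677), since |⟨455⟩| = 1838.
3551^1838 mod 3677 = 3676.
Since 3676 ≠ 1, 3551 does not lie in the subgroup.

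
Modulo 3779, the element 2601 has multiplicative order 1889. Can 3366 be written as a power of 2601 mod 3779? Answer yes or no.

yes

3366 ∈ ⟨2601⟩ iff 3366^1889 ≡ 1 (mod 3779), since |⟨2601⟩| = 1889.
3366^1889 mod 3779 = 1.
Since 1 = 1, 3366 lies in the subgroup.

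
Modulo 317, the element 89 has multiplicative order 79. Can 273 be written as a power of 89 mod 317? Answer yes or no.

yes

273 ∈ ⟨89⟩ iff 273^79 ≡ 1 (mod 317), since |⟨89⟩| = 79.
273^79 mod 317 = 1.
Since 1 = 1, 273 lies in the subgroup.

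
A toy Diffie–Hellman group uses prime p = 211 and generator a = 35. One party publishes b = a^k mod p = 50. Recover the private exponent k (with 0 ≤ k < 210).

25

Successive powers of 35 modulo 211:
  35^0=1  35^1=35  35^2=170  35^3=42  35^4=204  35^5=177
  35^6=76  35^7=128  35^8=49  35^9=27  35^10=101  35^11=159
  35^12=79  35^13=22  35^14=137  35^15=153  35^16=80  35^17=57
  35^18=96  35^19=195  35^20=73  35^21=23  35^22=172  35^23=112
  35^24=122  35^25=50
So 35^25 ≡ 50 (mod 211), giving k = 25.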